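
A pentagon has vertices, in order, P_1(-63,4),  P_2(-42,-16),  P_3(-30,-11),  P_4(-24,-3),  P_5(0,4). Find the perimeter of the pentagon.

|P_1P_2| = √((21)² + (-20)²) = √841 = 29
|P_2P_3| = √((12)² + (5)²) = √169 = 13
|P_3P_4| = √((6)² + (8)²) = √100 = 10
|P_4P_5| = √((24)² + (7)²) = √625 = 25
|P_5P_1| = √((-63)² + (0)²) = √3969 = 63
Perimeter = 29 + 13 + 10 + 25 + 63 = 140.

140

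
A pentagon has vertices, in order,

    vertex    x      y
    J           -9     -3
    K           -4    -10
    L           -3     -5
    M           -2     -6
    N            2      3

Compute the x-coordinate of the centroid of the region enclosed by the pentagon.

Apply the shoelace formula. First the cross-terms c_i = x_i·y_{i+1} − x_{i+1}·y_i:
  78, -10, 8, 6, 21  ⇒  2A = 103, A = 51.5.
Then Σ (x_i + x_{i+1})·c_i = -1131, so x̄ = -1131 / (6·51.5) = -377/103.

-377/103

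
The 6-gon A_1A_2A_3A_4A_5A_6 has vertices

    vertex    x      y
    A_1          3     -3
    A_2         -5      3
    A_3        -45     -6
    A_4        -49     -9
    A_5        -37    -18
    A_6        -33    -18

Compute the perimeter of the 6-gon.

114

|A_1A_2| = √((-8)² + (6)²) = √100 = 10
|A_2A_3| = √((-40)² + (-9)²) = √1681 = 41
|A_3A_4| = √((-4)² + (-3)²) = √25 = 5
|A_4A_5| = √((12)² + (-9)²) = √225 = 15
|A_5A_6| = √((4)² + (0)²) = √16 = 4
|A_6A_1| = √((36)² + (15)²) = √1521 = 39
Perimeter = 10 + 41 + 5 + 15 + 4 + 39 = 114.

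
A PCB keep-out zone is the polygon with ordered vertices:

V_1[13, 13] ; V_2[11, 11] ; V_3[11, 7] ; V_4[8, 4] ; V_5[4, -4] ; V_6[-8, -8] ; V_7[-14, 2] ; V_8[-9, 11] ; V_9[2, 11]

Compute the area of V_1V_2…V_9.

Σ = (0) + (-44) + (-12) + (-48) + (-64) + (-128) + (-136) + (-121) + (-117) = -670
Area = |Σ|/2 = 335.

335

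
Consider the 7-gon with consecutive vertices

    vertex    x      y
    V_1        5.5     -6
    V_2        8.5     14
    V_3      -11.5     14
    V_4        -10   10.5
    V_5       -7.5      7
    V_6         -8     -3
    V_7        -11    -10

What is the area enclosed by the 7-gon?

Σ = (128) + (280) + (19.25) + (8.75) + (78.5) + (47) + (121) = 682.5
Area = |Σ|/2 = 341.25.

341.25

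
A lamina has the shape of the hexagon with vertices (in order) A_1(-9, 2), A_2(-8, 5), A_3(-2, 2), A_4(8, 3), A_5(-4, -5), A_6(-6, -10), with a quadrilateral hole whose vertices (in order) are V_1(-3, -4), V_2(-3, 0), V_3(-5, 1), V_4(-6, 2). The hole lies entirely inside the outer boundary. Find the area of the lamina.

83

Outer boundary:
Apply Gauss's area formula: 2A = Σ (x_i·y_{i+1} − x_{i+1}·y_i), indices taken mod 6.
A_1→A_2: (-9)(5) − (-8)(2) = -29
A_2→A_3: (-8)(2) − (-2)(5) = -6
A_3→A_4: (-2)(3) − (8)(2) = -22
A_4→A_5: (8)(-5) − (-4)(3) = -28
A_5→A_6: (-4)(-10) − (-6)(-5) = 10
A_6→A_1: (-6)(2) − (-9)(-10) = -102
Σ = -177
Area = |Σ|/2 = 88.5.
Hole:
Apply the shoelace (surveyor's) formula: 2A = Σ (x_i·y_{i+1} − x_{i+1}·y_i), indices taken mod 4.
Σ = (-12) + (-3) + (-4) + (30) = 11
Area = |Σ|/2 = 5.5.
Net area = 88.5 − 5.5 = 83.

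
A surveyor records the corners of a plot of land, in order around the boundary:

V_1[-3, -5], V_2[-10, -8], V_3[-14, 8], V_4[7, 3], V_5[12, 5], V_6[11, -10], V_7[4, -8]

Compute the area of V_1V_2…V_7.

Σ = (-26) + (-192) + (-98) + (-1) + (-175) + (-48) + (-44) = -584
Area = |Σ|/2 = 292.

292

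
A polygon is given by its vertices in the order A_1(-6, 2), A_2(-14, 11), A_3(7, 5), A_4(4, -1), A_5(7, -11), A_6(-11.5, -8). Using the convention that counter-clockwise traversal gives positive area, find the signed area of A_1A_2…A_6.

-251.25

Apply the shoelace formula: 2A = Σ (x_i·y_{i+1} − x_{i+1}·y_i), indices taken mod 6.
A_1→A_2: (-6)(11) − (-14)(2) = -38
A_2→A_3: (-14)(5) − (7)(11) = -147
A_3→A_4: (7)(-1) − (4)(5) = -27
A_4→A_5: (4)(-11) − (7)(-1) = -37
A_5→A_6: (7)(-8) − (-11.5)(-11) = -182.5
A_6→A_1: (-11.5)(2) − (-6)(-8) = -71
Σ = -502.5
Signed area = Σ/2 = -251.25 (negative ⇒ clockwise traversal).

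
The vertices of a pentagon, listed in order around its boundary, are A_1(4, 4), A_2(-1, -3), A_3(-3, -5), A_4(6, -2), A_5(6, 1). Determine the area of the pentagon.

Σ = (-8) + (-4) + (36) + (18) + (20) = 62
Area = |Σ|/2 = 31.

31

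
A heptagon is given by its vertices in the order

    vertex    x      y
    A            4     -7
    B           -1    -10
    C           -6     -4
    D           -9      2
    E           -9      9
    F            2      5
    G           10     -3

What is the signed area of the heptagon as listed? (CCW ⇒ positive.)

Apply the shoelace formula: 2A = Σ (x_i·y_{i+1} − x_{i+1}·y_i), indices taken mod 7.
Cross-terms: -47, -56, -48, -63, -63, -56, -58  ⇒  Σ = -391
Signed area = Σ/2 = -195.5 (negative ⇒ clockwise traversal).

-195.5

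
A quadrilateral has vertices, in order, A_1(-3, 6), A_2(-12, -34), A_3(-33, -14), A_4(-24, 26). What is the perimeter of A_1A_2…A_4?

|A_1A_2| = √((-9)² + (-40)²) = √1681 = 41
|A_2A_3| = √((-21)² + (20)²) = √841 = 29
|A_3A_4| = √((9)² + (40)²) = √1681 = 41
|A_4A_1| = √((21)² + (-20)²) = √841 = 29
Perimeter = 41 + 29 + 41 + 29 = 140.

140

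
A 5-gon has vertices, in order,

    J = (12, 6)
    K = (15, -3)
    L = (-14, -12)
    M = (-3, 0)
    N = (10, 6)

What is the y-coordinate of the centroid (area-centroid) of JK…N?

Apply the surveyor's formula. First the cross-terms c_i = x_i·y_{i+1} − x_{i+1}·y_i:
  -126, -222, -36, -18, -12  ⇒  2A = -414, A = -207.
Then Σ (y_i + y_{i+1})·c_i = 3132, so ȳ = 3132 / (6·(-207)) = -58/23.

-58/23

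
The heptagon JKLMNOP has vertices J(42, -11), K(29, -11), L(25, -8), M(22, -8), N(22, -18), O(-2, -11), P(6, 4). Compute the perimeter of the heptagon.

112

|JK| = √((-13)² + (0)²) = √169 = 13
|KL| = √((-4)² + (3)²) = √25 = 5
|LM| = √((-3)² + (0)²) = √9 = 3
|MN| = √((0)² + (-10)²) = √100 = 10
|NO| = √((-24)² + (7)²) = √625 = 25
|OP| = √((8)² + (15)²) = √289 = 17
|PJ| = √((36)² + (-15)²) = √1521 = 39
Perimeter = 13 + 5 + 3 + 10 + 25 + 17 + 39 = 112.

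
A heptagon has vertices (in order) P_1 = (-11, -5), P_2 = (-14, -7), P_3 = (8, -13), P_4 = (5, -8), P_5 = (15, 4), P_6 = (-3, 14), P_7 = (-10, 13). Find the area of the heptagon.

Apply the shoelace formula: 2A = Σ (x_i·y_{i+1} − x_{i+1}·y_i), indices taken mod 7.
Cross-terms: 7, 238, 1, 140, 222, 101, 193  ⇒  Σ = 902
Area = |Σ|/2 = 451.

451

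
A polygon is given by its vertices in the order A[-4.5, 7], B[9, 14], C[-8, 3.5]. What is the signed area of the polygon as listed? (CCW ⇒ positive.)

-11.375

Apply Gauss's area formula: 2A = Σ (x_i·y_{i+1} − x_{i+1}·y_i), indices taken mod 3.
Σ = (-126) + (143.5) + (-40.25) = -22.75
Signed area = Σ/2 = -11.375 (negative ⇒ clockwise traversal).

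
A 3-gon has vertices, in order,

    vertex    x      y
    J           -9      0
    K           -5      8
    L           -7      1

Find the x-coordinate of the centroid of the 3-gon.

Apply Gauss's area formula. First the cross-terms c_i = x_i·y_{i+1} − x_{i+1}·y_i:
  -72, 51, 9  ⇒  2A = -12, A = -6.
Then Σ (x_i + x_{i+1})·c_i = 252, so x̄ = 252 / (6·(-6)) = -7.

-7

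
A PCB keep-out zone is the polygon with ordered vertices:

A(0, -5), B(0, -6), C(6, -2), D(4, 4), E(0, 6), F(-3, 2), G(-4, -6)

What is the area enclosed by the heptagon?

78

Apply the shoelace formula: 2A = Σ (x_i·y_{i+1} − x_{i+1}·y_i), indices taken mod 7.
Σ = (0) + (36) + (32) + (24) + (18) + (26) + (20) = 156
Area = |Σ|/2 = 78.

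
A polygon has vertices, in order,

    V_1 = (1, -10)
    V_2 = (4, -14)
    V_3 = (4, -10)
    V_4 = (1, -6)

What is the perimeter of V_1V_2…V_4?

18

|V_1V_2| = √((3)² + (-4)²) = √25 = 5
|V_2V_3| = √((0)² + (4)²) = √16 = 4
|V_3V_4| = √((-3)² + (4)²) = √25 = 5
|V_4V_1| = √((0)² + (-4)²) = √16 = 4
Perimeter = 5 + 4 + 5 + 4 = 18.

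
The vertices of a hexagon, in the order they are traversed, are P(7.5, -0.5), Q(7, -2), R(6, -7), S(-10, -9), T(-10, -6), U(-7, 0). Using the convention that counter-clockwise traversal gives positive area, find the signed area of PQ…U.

Apply the shoelace (surveyor's) formula: 2A = Σ (x_i·y_{i+1} − x_{i+1}·y_i), indices taken mod 6.
Cross-terms: -11.5, -37, -124, -30, -42, 3.5  ⇒  Σ = -241
Signed area = Σ/2 = -120.5 (negative ⇒ clockwise traversal).

-120.5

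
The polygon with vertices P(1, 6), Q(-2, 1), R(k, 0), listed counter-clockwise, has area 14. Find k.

3

Write out the shoelace sum; only the two edges meeting at R involve k:
2·Area = [((-2)·0 − k·1) + (k·6 − 1·0)] + 13
       = 5·k + 13 = 28
⇒ k = 3.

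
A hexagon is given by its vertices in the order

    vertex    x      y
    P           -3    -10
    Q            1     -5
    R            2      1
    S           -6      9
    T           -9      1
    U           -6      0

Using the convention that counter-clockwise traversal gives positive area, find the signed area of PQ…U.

100.5

Apply Gauss's area formula: 2A = Σ (x_i·y_{i+1} − x_{i+1}·y_i), indices taken mod 6.
Σ = (25) + (11) + (24) + (75) + (6) + (60) = 201
Signed area = Σ/2 = 100.5 (positive ⇒ counter-clockwise traversal).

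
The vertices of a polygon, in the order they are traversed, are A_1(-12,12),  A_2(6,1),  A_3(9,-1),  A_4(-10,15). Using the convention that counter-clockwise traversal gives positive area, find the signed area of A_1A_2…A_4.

Σ = (-84) + (-15) + (125) + (60) = 86
Signed area = Σ/2 = 43 (positive ⇒ counter-clockwise traversal).

43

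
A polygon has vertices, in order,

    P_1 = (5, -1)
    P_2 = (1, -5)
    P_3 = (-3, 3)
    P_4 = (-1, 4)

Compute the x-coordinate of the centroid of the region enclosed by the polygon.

Apply Gauss's area formula. First the cross-terms c_i = x_i·y_{i+1} − x_{i+1}·y_i:
  -24, -12, -9, -19  ⇒  2A = -64, A = -32.
Then Σ (x_i + x_{i+1})·c_i = -160, so x̄ = -160 / (6·(-32)) = 5/6.

5/6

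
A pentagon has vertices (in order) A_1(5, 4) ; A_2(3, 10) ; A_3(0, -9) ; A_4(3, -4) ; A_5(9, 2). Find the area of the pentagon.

Apply Gauss's area formula: 2A = Σ (x_i·y_{i+1} − x_{i+1}·y_i), indices taken mod 5.
Σ = (38) + (-27) + (27) + (42) + (26) = 106
Area = |Σ|/2 = 53.

53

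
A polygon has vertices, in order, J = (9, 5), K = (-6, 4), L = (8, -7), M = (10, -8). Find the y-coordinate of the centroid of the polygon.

Apply the shoelace formula. First the cross-terms c_i = x_i·y_{i+1} − x_{i+1}·y_i:
  66, 10, 6, 122  ⇒  2A = 204, A = 102.
Then Σ (y_i + y_{i+1})·c_i = 108, so ȳ = 108 / (6·102) = 3/17.

3/17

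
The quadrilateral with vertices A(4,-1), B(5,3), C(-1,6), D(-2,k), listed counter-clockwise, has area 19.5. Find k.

The doubled signed area Σ (x_i y_{i+1} − x_{i+1} y_i) is linear in k.
With k=0 it equals 64; the coefficient of k is -5 (from the two edges through D).
So -5·k + 64 = 2·19.5 = 39 ⇒ k = 5.

5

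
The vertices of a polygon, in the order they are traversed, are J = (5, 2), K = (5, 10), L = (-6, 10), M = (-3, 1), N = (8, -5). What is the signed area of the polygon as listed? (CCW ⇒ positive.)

111

J→K: (5)(10) − (5)(2) = 40
K→L: (5)(10) − (-6)(10) = 110
L→M: (-6)(1) − (-3)(10) = 24
M→N: (-3)(-5) − (8)(1) = 7
N→J: (8)(2) − (5)(-5) = 41
Σ = 222
Signed area = Σ/2 = 111 (positive ⇒ counter-clockwise traversal).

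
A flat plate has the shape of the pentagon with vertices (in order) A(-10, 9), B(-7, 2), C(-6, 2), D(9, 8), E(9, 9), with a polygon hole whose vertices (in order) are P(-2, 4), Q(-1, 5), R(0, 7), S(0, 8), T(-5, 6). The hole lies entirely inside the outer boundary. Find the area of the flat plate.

68

Outer boundary:
Apply the surveyor's formula: 2A = Σ (x_i·y_{i+1} − x_{i+1}·y_i), indices taken mod 5.
Cross-terms: 43, -2, -66, 9, 171  ⇒  Σ = 155
Area = |Σ|/2 = 77.5.
Hole:
Apply the shoelace formula: 2A = Σ (x_i·y_{i+1} − x_{i+1}·y_i), indices taken mod 5.
P→Q: (-2)(5) − (-1)(4) = -6
Q→R: (-1)(7) − (0)(5) = -7
R→S: (0)(8) − (0)(7) = 0
S→T: (0)(6) − (-5)(8) = 40
T→P: (-5)(4) − (-2)(6) = -8
Σ = 19
Area = |Σ|/2 = 9.5.
Net area = 77.5 − 9.5 = 68.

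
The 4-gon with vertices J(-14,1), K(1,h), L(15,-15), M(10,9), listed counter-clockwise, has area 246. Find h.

The doubled signed area Σ (x_i y_{i+1} − x_{i+1} y_i) is linear in h.
With h=0 it equals 405; the coefficient of h is -29 (from the two edges through K).
So -29·h + 405 = 2·246 = 492 ⇒ h = -3.

-3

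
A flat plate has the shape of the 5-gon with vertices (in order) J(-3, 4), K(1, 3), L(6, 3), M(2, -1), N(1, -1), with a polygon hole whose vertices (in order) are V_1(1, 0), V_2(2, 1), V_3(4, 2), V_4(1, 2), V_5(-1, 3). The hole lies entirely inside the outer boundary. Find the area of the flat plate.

Outer boundary:
Apply the shoelace formula: 2A = Σ (x_i·y_{i+1} − x_{i+1}·y_i), indices taken mod 5.
Σ = (-13) + (-15) + (-12) + (-1) + (1) = -40
Area = |Σ|/2 = 20.
Hole:
Σ = (1) + (0) + (6) + (5) + (-3) = 9
Area = |Σ|/2 = 4.5.
Net area = 20 − 4.5 = 15.5.

15.5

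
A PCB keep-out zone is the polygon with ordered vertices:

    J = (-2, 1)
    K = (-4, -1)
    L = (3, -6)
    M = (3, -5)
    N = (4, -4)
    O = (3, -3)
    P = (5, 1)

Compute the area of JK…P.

Σ = (6) + (27) + (3) + (8) + (0) + (18) + (7) = 69
Area = |Σ|/2 = 34.5.

34.5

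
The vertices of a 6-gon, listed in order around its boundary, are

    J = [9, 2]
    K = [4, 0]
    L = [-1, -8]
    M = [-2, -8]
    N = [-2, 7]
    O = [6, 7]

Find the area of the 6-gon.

92.5

Apply the surveyor's formula: 2A = Σ (x_i·y_{i+1} − x_{i+1}·y_i), indices taken mod 6.
Σ = (-8) + (-32) + (-8) + (-30) + (-56) + (-51) = -185
Area = |Σ|/2 = 92.5.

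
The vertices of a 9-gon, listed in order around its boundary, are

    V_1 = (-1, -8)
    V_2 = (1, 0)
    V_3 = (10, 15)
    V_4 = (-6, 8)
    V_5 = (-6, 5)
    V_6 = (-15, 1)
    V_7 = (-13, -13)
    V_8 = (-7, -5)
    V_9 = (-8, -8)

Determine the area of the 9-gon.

Apply the surveyor's formula: 2A = Σ (x_i·y_{i+1} − x_{i+1}·y_i), indices taken mod 9.
Σ = (8) + (15) + (170) + (18) + (69) + (208) + (-26) + (16) + (56) = 534
Area = |Σ|/2 = 267.

267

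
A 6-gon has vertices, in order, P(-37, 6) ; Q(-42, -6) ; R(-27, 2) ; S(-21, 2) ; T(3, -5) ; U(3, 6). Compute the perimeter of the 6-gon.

|PQ| = √((-5)² + (-12)²) = √169 = 13
|QR| = √((15)² + (8)²) = √289 = 17
|RS| = √((6)² + (0)²) = √36 = 6
|ST| = √((24)² + (-7)²) = √625 = 25
|TU| = √((0)² + (11)²) = √121 = 11
|UP| = √((-40)² + (0)²) = √1600 = 40
Perimeter = 13 + 17 + 6 + 25 + 11 + 40 = 112.

112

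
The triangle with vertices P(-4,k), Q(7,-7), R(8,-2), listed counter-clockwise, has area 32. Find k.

2

The doubled signed area Σ (x_i y_{i+1} − x_{i+1} y_i) is linear in k.
With k=0 it equals 62; the coefficient of k is 1 (from the two edges through P).
So 1·k + 62 = 2·32 = 64 ⇒ k = 2.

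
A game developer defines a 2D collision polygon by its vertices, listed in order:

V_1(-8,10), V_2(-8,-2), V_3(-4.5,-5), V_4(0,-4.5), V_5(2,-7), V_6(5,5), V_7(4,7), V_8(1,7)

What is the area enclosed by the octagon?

V_1→V_2: (-8)(-2) − (-8)(10) = 96
V_2→V_3: (-8)(-5) − (-4.5)(-2) = 31
V_3→V_4: (-4.5)(-4.5) − (0)(-5) = 20.25
V_4→V_5: (0)(-7) − (2)(-4.5) = 9
V_5→V_6: (2)(5) − (5)(-7) = 45
V_6→V_7: (5)(7) − (4)(5) = 15
V_7→V_8: (4)(7) − (1)(7) = 21
V_8→V_1: (1)(10) − (-8)(7) = 66
Σ = 303.25
Area = |Σ|/2 = 151.625.

151.625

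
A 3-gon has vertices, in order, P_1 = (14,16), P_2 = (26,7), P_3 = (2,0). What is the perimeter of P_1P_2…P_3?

|P_1P_2| = √((12)² + (-9)²) = √225 = 15
|P_2P_3| = √((-24)² + (-7)²) = √625 = 25
|P_3P_1| = √((12)² + (16)²) = √400 = 20
Perimeter = 15 + 25 + 20 = 60.

60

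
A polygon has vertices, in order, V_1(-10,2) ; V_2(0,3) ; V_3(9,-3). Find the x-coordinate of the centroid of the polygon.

Apply the shoelace (surveyor's) formula. First the cross-terms c_i = x_i·y_{i+1} − x_{i+1}·y_i:
  -30, -27, -12  ⇒  2A = -69, A = -34.5.
Then Σ (x_i + x_{i+1})·c_i = 69, so x̄ = 69 / (6·(-34.5)) = -1/3.

-1/3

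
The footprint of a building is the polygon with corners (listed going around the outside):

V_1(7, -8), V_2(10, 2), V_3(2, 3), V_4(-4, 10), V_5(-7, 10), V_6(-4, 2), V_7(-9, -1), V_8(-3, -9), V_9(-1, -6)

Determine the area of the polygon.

Apply the surveyor's formula: 2A = Σ (x_i·y_{i+1} − x_{i+1}·y_i), indices taken mod 9.
Σ = (94) + (26) + (32) + (30) + (26) + (22) + (78) + (9) + (50) = 367
Area = |Σ|/2 = 183.5.

183.5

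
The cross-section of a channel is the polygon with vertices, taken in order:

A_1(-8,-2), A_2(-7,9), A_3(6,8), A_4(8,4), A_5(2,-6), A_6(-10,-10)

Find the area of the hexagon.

216

Apply the shoelace formula: 2A = Σ (x_i·y_{i+1} − x_{i+1}·y_i), indices taken mod 6.
Σ = (-86) + (-110) + (-40) + (-56) + (-80) + (-60) = -432
Area = |Σ|/2 = 216.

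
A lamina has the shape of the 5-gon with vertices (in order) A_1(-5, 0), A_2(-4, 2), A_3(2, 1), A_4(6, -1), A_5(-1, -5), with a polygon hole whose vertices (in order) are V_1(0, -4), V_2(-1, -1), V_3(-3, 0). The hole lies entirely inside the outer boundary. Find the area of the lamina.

38.5

Outer boundary:
Apply the shoelace formula: 2A = Σ (x_i·y_{i+1} − x_{i+1}·y_i), indices taken mod 5.
Σ = (-10) + (-8) + (-8) + (-31) + (-25) = -82
Area = |Σ|/2 = 41.
Hole:
Apply the shoelace formula: 2A = Σ (x_i·y_{i+1} − x_{i+1}·y_i), indices taken mod 3.
Σ = (-4) + (-3) + (12) = 5
Area = |Σ|/2 = 2.5.
Net area = 41 − 2.5 = 38.5.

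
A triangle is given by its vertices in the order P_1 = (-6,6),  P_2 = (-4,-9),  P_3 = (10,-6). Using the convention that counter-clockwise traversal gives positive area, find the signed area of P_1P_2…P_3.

108

Apply the shoelace (surveyor's) formula: 2A = Σ (x_i·y_{i+1} − x_{i+1}·y_i), indices taken mod 3.
P_1→P_2: (-6)(-9) − (-4)(6) = 78
P_2→P_3: (-4)(-6) − (10)(-9) = 114
P_3→P_1: (10)(6) − (-6)(-6) = 24
Σ = 216
Signed area = Σ/2 = 108 (positive ⇒ counter-clockwise traversal).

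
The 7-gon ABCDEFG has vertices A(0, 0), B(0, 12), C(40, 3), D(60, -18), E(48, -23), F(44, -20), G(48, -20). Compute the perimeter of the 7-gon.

156

|AB| = √((0)² + (12)²) = √144 = 12
|BC| = √((40)² + (-9)²) = √1681 = 41
|CD| = √((20)² + (-21)²) = √841 = 29
|DE| = √((-12)² + (-5)²) = √169 = 13
|EF| = √((-4)² + (3)²) = √25 = 5
|FG| = √((4)² + (0)²) = √16 = 4
|GA| = √((-48)² + (20)²) = √2704 = 52
Perimeter = 12 + 41 + 29 + 13 + 5 + 4 + 52 = 156.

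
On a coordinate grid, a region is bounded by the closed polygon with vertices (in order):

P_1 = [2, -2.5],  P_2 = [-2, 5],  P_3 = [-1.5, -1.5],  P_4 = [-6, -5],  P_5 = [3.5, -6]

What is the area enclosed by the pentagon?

Σ = (5) + (10.5) + (-1.5) + (53.5) + (3.25) = 70.75
Area = |Σ|/2 = 35.375.

35.375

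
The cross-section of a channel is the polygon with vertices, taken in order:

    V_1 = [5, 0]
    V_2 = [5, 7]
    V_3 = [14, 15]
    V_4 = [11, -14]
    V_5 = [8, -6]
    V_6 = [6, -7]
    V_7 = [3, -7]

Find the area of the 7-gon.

154.5

Σ = (35) + (-23) + (-361) + (46) + (-20) + (-21) + (35) = -309
Area = |Σ|/2 = 154.5.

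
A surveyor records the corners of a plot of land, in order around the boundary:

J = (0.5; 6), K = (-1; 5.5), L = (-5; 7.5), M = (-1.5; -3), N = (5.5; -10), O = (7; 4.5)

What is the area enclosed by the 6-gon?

Σ = (8.75) + (20) + (26.25) + (31.5) + (94.75) + (39.75) = 221
Area = |Σ|/2 = 110.5.

110.5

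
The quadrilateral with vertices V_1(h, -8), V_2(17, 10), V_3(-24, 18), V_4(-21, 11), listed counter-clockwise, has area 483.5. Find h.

Write out the shoelace sum; only the two edges meeting at V_1 involve h:
2·Area = [((-21)·(-8) − h·11) + (h·10 − 17·(-8))] + 660
       = -1·h + 964 = 967
⇒ h = -3.

-3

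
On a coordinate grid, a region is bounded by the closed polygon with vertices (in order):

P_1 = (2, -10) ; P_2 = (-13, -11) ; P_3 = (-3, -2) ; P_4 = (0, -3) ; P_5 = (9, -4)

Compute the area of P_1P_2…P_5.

102.5

Apply the surveyor's formula: 2A = Σ (x_i·y_{i+1} − x_{i+1}·y_i), indices taken mod 5.
Σ = (-152) + (-7) + (9) + (27) + (-82) = -205
Area = |Σ|/2 = 102.5.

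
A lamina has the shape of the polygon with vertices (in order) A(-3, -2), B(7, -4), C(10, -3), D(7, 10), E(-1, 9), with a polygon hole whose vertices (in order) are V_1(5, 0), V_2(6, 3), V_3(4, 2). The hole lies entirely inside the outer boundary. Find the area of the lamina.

131.5

Outer boundary:
A→B: (-3)(-4) − (7)(-2) = 26
B→C: (7)(-3) − (10)(-4) = 19
C→D: (10)(10) − (7)(-3) = 121
D→E: (7)(9) − (-1)(10) = 73
E→A: (-1)(-2) − (-3)(9) = 29
Σ = 268
Area = |Σ|/2 = 134.
Hole:
Σ = (15) + (0) + (-10) = 5
Area = |Σ|/2 = 2.5.
Net area = 134 − 2.5 = 131.5.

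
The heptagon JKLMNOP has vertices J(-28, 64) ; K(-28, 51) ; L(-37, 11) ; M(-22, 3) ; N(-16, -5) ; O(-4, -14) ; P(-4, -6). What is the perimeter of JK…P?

|JK| = √((0)² + (-13)²) = √169 = 13
|KL| = √((-9)² + (-40)²) = √1681 = 41
|LM| = √((15)² + (-8)²) = √289 = 17
|MN| = √((6)² + (-8)²) = √100 = 10
|NO| = √((12)² + (-9)²) = √225 = 15
|OP| = √((0)² + (8)²) = √64 = 8
|PJ| = √((-24)² + (70)²) = √5476 = 74
Perimeter = 13 + 41 + 17 + 10 + 15 + 8 + 74 = 178.

178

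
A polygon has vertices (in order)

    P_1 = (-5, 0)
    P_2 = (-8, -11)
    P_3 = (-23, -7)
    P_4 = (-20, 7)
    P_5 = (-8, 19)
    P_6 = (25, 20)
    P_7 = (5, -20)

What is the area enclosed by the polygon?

1051

Apply the shoelace (surveyor's) formula: 2A = Σ (x_i·y_{i+1} − x_{i+1}·y_i), indices taken mod 7.
Σ = (55) + (-197) + (-301) + (-324) + (-635) + (-600) + (-100) = -2102
Area = |Σ|/2 = 1051.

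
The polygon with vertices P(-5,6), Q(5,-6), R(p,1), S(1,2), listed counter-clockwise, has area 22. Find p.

3

The doubled signed area Σ (x_i y_{i+1} − x_{i+1} y_i) is linear in p.
With p=0 it equals 20; the coefficient of p is 8 (from the two edges through R).
So 8·p + 20 = 2·22 = 44 ⇒ p = 3.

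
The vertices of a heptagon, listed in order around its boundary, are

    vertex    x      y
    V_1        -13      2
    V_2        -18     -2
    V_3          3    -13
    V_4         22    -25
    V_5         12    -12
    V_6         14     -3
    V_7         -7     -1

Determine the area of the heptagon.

Σ = (62) + (240) + (211) + (36) + (132) + (-35) + (-27) = 619
Area = |Σ|/2 = 309.5.

309.5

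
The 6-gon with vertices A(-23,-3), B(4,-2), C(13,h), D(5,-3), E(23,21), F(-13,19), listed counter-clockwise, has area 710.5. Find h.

-16

The doubled signed area Σ (x_i y_{i+1} − x_{i+1} y_i) is linear in h.
With h=0 it equals 1405; the coefficient of h is -1 (from the two edges through C).
So -1·h + 1405 = 2·710.5 = 1421 ⇒ h = -16.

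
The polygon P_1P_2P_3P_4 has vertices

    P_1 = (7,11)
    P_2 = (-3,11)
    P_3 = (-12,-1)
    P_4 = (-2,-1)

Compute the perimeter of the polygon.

|P_1P_2| = √((-10)² + (0)²) = √100 = 10
|P_2P_3| = √((-9)² + (-12)²) = √225 = 15
|P_3P_4| = √((10)² + (0)²) = √100 = 10
|P_4P_1| = √((9)² + (12)²) = √225 = 15
Perimeter = 10 + 15 + 10 + 15 = 50.

50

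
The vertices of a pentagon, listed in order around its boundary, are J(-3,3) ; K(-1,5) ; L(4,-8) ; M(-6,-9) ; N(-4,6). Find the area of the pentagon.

87

J→K: (-3)(5) − (-1)(3) = -12
K→L: (-1)(-8) − (4)(5) = -12
L→M: (4)(-9) − (-6)(-8) = -84
M→N: (-6)(6) − (-4)(-9) = -72
N→J: (-4)(3) − (-3)(6) = 6
Σ = -174
Area = |Σ|/2 = 87.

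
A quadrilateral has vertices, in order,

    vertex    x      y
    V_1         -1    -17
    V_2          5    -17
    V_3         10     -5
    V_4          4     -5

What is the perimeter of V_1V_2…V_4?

|V_1V_2| = √((6)² + (0)²) = √36 = 6
|V_2V_3| = √((5)² + (12)²) = √169 = 13
|V_3V_4| = √((-6)² + (0)²) = √36 = 6
|V_4V_1| = √((-5)² + (-12)²) = √169 = 13
Perimeter = 6 + 13 + 6 + 13 = 38.

38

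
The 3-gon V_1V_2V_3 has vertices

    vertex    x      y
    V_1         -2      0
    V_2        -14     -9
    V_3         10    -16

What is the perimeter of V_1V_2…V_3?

|V_1V_2| = √((-12)² + (-9)²) = √225 = 15
|V_2V_3| = √((24)² + (-7)²) = √625 = 25
|V_3V_1| = √((-12)² + (16)²) = √400 = 20
Perimeter = 15 + 25 + 20 = 60.

60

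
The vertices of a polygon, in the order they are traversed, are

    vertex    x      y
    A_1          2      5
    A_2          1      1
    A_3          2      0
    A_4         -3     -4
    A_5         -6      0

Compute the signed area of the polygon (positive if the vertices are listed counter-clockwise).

-33.5

Σ = (-3) + (-2) + (-8) + (-24) + (-30) = -67
Signed area = Σ/2 = -33.5 (negative ⇒ clockwise traversal).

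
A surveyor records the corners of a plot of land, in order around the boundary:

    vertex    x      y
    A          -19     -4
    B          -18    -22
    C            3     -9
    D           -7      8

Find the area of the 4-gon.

357.5

Apply the shoelace (surveyor's) formula: 2A = Σ (x_i·y_{i+1} − x_{i+1}·y_i), indices taken mod 4.
Cross-terms: 346, 228, -39, 180  ⇒  Σ = 715
Area = |Σ|/2 = 357.5.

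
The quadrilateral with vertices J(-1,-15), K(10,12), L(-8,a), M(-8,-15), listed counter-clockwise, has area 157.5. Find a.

-8

The doubled signed area Σ (x_i y_{i+1} − x_{i+1} y_i) is linear in a.
With a=0 it equals 459; the coefficient of a is 18 (from the two edges through L).
So 18·a + 459 = 2·157.5 = 315 ⇒ a = -8.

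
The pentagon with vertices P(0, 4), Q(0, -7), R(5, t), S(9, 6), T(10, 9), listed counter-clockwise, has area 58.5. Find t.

Write out the shoelace sum; only the two edges meeting at R involve t:
2·Area = [(0·t − 5·(-7)) + (5·6 − 9·t)] + 61
       = -9·t + 126 = 117
⇒ t = 1.

1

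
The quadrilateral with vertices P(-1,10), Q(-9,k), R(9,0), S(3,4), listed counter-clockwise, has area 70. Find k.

2

The doubled signed area Σ (x_i y_{i+1} − x_{i+1} y_i) is linear in k.
With k=0 it equals 160; the coefficient of k is -10 (from the two edges through Q).
So -10·k + 160 = 2·70 = 140 ⇒ k = 2.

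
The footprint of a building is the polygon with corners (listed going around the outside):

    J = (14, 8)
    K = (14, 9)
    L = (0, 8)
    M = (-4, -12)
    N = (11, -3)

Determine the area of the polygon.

216

Apply the shoelace (surveyor's) formula: 2A = Σ (x_i·y_{i+1} − x_{i+1}·y_i), indices taken mod 5.
Σ = (14) + (112) + (32) + (144) + (130) = 432
Area = |Σ|/2 = 216.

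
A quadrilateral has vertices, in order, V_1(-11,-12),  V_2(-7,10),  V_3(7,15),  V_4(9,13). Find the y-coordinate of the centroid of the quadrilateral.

Apply Gauss's area formula. First the cross-terms c_i = x_i·y_{i+1} − x_{i+1}·y_i:
  -194, -175, -44, 35  ⇒  2A = -378, A = -189.
Then Σ (y_i + y_{i+1})·c_i = -5184, so ȳ = -5184 / (6·(-189)) = 32/7.

32/7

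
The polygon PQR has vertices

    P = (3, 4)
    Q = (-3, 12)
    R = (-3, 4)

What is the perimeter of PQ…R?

24

|PQ| = √((-6)² + (8)²) = √100 = 10
|QR| = √((0)² + (-8)²) = √64 = 8
|RP| = √((6)² + (0)²) = √36 = 6
Perimeter = 10 + 8 + 6 = 24.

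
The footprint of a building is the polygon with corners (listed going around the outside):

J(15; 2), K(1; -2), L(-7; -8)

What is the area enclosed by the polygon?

Apply the shoelace formula: 2A = Σ (x_i·y_{i+1} − x_{i+1}·y_i), indices taken mod 3.
J→K: (15)(-2) − (1)(2) = -32
K→L: (1)(-8) − (-7)(-2) = -22
L→J: (-7)(2) − (15)(-8) = 106
Σ = 52
Area = |Σ|/2 = 26.

26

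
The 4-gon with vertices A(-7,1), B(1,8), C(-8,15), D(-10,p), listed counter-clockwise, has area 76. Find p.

The doubled signed area Σ (x_i y_{i+1} − x_{i+1} y_i) is linear in p.
With p=0 it equals 162; the coefficient of p is -1 (from the two edges through D).
So -1·p + 162 = 2·76 = 152 ⇒ p = 10.

10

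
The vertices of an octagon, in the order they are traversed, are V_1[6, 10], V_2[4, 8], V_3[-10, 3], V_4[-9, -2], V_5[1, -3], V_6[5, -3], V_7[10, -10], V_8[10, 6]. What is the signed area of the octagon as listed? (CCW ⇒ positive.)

196

Σ = (8) + (92) + (47) + (29) + (12) + (-20) + (160) + (64) = 392
Signed area = Σ/2 = 196 (positive ⇒ counter-clockwise traversal).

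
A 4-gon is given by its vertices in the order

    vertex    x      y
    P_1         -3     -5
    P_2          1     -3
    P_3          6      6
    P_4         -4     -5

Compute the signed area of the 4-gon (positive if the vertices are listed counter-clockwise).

18.5

Apply Gauss's area formula: 2A = Σ (x_i·y_{i+1} − x_{i+1}·y_i), indices taken mod 4.
Cross-terms: 14, 24, -6, 5  ⇒  Σ = 37
Signed area = Σ/2 = 18.5 (positive ⇒ counter-clockwise traversal).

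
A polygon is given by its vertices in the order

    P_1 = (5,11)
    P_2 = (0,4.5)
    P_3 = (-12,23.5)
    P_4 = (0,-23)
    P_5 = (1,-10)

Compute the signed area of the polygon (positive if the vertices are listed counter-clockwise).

218.25

Apply Gauss's area formula: 2A = Σ (x_i·y_{i+1} − x_{i+1}·y_i), indices taken mod 5.
P_1→P_2: (5)(4.5) − (0)(11) = 22.5
P_2→P_3: (0)(23.5) − (-12)(4.5) = 54
P_3→P_4: (-12)(-23) − (0)(23.5) = 276
P_4→P_5: (0)(-10) − (1)(-23) = 23
P_5→P_1: (1)(11) − (5)(-10) = 61
Σ = 436.5
Signed area = Σ/2 = 218.25 (positive ⇒ counter-clockwise traversal).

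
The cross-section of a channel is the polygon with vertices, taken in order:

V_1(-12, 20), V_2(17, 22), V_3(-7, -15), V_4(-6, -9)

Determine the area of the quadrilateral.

480

Cross-terms: -604, -101, -27, -228  ⇒  Σ = -960
Area = |Σ|/2 = 480.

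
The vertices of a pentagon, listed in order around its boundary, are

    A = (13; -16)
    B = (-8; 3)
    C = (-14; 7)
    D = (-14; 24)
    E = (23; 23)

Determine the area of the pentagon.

Apply the shoelace (surveyor's) formula: 2A = Σ (x_i·y_{i+1} − x_{i+1}·y_i), indices taken mod 5.
Σ = (-89) + (-14) + (-238) + (-874) + (-667) = -1882
Area = |Σ|/2 = 941.

941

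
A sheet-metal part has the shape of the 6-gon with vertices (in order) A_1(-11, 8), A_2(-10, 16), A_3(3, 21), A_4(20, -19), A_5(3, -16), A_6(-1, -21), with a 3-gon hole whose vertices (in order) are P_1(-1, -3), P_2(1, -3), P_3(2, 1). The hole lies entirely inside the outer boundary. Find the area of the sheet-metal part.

Outer boundary:
Apply the shoelace (surveyor's) formula: 2A = Σ (x_i·y_{i+1} − x_{i+1}·y_i), indices taken mod 6.
Cross-terms: -96, -258, -477, -263, -79, -239  ⇒  Σ = -1412
Area = |Σ|/2 = 706.
Hole:
P_1→P_2: (-1)(-3) − (1)(-3) = 6
P_2→P_3: (1)(1) − (2)(-3) = 7
P_3→P_1: (2)(-3) − (-1)(1) = -5
Σ = 8
Area = |Σ|/2 = 4.
Net area = 706 − 4 = 702.

702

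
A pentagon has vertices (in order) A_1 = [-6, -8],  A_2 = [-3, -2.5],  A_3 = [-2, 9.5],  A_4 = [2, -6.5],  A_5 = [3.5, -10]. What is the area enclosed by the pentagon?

Apply the shoelace (surveyor's) formula: 2A = Σ (x_i·y_{i+1} − x_{i+1}·y_i), indices taken mod 5.
A_1→A_2: (-6)(-2.5) − (-3)(-8) = -9
A_2→A_3: (-3)(9.5) − (-2)(-2.5) = -33.5
A_3→A_4: (-2)(-6.5) − (2)(9.5) = -6
A_4→A_5: (2)(-10) − (3.5)(-6.5) = 2.75
A_5→A_1: (3.5)(-8) − (-6)(-10) = -88
Σ = -133.75
Area = |Σ|/2 = 66.875.

66.875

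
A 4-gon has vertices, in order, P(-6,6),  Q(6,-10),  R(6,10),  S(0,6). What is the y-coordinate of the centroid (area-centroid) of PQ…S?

Apply Gauss's area formula. First the cross-terms c_i = x_i·y_{i+1} − x_{i+1}·y_i:
  24, 120, 36, 36  ⇒  2A = 216, A = 108.
Then Σ (y_i + y_{i+1})·c_i = 912, so ȳ = 912 / (6·108) = 38/27.

38/27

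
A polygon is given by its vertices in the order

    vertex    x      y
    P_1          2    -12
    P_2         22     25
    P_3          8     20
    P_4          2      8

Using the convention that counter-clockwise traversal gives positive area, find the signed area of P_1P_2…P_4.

Apply the surveyor's formula: 2A = Σ (x_i·y_{i+1} − x_{i+1}·y_i), indices taken mod 4.
Σ = (314) + (240) + (24) + (-40) = 538
Signed area = Σ/2 = 269 (positive ⇒ counter-clockwise traversal).

269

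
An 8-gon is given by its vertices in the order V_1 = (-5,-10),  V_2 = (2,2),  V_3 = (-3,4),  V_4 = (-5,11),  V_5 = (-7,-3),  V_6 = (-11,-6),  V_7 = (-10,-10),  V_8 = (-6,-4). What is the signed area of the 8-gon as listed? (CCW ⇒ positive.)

Apply the shoelace formula: 2A = Σ (x_i·y_{i+1} − x_{i+1}·y_i), indices taken mod 8.
V_1→V_2: (-5)(2) − (2)(-10) = 10
V_2→V_3: (2)(4) − (-3)(2) = 14
V_3→V_4: (-3)(11) − (-5)(4) = -13
V_4→V_5: (-5)(-3) − (-7)(11) = 92
V_5→V_6: (-7)(-6) − (-11)(-3) = 9
V_6→V_7: (-11)(-10) − (-10)(-6) = 50
V_7→V_8: (-10)(-4) − (-6)(-10) = -20
V_8→V_1: (-6)(-10) − (-5)(-4) = 40
Σ = 182
Signed area = Σ/2 = 91 (positive ⇒ counter-clockwise traversal).

91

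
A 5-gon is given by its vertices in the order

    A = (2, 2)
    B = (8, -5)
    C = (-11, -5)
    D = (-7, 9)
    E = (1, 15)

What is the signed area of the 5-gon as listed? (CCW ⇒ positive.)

-198.5

A→B: (2)(-5) − (8)(2) = -26
B→C: (8)(-5) − (-11)(-5) = -95
C→D: (-11)(9) − (-7)(-5) = -134
D→E: (-7)(15) − (1)(9) = -114
E→A: (1)(2) − (2)(15) = -28
Σ = -397
Signed area = Σ/2 = -198.5 (negative ⇒ clockwise traversal).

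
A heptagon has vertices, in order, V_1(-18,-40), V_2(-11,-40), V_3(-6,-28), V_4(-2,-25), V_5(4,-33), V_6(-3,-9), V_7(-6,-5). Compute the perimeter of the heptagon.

|V_1V_2| = √((7)² + (0)²) = √49 = 7
|V_2V_3| = √((5)² + (12)²) = √169 = 13
|V_3V_4| = √((4)² + (3)²) = √25 = 5
|V_4V_5| = √((6)² + (-8)²) = √100 = 10
|V_5V_6| = √((-7)² + (24)²) = √625 = 25
|V_6V_7| = √((-3)² + (4)²) = √25 = 5
|V_7V_1| = √((-12)² + (-35)²) = √1369 = 37
Perimeter = 7 + 13 + 5 + 10 + 25 + 5 + 37 = 102.

102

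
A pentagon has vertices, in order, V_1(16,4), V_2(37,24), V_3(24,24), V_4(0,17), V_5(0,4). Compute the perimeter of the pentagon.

|V_1V_2| = √((21)² + (20)²) = √841 = 29
|V_2V_3| = √((-13)² + (0)²) = √169 = 13
|V_3V_4| = √((-24)² + (-7)²) = √625 = 25
|V_4V_5| = √((0)² + (-13)²) = √169 = 13
|V_5V_1| = √((16)² + (0)²) = √256 = 16
Perimeter = 29 + 13 + 25 + 13 + 16 = 96.

96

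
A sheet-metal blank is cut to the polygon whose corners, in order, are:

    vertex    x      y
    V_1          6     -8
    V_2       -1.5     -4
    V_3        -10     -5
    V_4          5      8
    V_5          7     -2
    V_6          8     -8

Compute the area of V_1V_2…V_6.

Cross-terms: -36, -32.5, -55, -66, -40, -16  ⇒  Σ = -245.5
Area = |Σ|/2 = 122.75.

122.75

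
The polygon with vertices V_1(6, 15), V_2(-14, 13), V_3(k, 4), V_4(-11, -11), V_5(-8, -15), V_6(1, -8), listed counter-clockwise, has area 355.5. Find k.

The doubled signed area Σ (x_i y_{i+1} − x_{i+1} y_i) is linear in k.
With k=0 it equals 495; the coefficient of k is -24 (from the two edges through V_3).
So -24·k + 495 = 2·355.5 = 711 ⇒ k = -9.

-9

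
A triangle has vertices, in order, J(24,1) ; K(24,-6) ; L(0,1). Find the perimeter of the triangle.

56

|JK| = √((0)² + (-7)²) = √49 = 7
|KL| = √((-24)² + (7)²) = √625 = 25
|LJ| = √((24)² + (0)²) = √576 = 24
Perimeter = 7 + 25 + 24 = 56.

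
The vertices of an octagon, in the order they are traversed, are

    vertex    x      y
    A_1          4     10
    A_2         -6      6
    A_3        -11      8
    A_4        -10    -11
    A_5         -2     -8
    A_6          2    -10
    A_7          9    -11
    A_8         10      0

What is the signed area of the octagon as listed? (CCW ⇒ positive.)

Apply Gauss's area formula: 2A = Σ (x_i·y_{i+1} − x_{i+1}·y_i), indices taken mod 8.
A_1→A_2: (4)(6) − (-6)(10) = 84
A_2→A_3: (-6)(8) − (-11)(6) = 18
A_3→A_4: (-11)(-11) − (-10)(8) = 201
A_4→A_5: (-10)(-8) − (-2)(-11) = 58
A_5→A_6: (-2)(-10) − (2)(-8) = 36
A_6→A_7: (2)(-11) − (9)(-10) = 68
A_7→A_8: (9)(0) − (10)(-11) = 110
A_8→A_1: (10)(10) − (4)(0) = 100
Σ = 675
Signed area = Σ/2 = 337.5 (positive ⇒ counter-clockwise traversal).

337.5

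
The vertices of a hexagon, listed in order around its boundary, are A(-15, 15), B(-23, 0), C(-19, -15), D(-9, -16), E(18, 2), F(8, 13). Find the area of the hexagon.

Cross-terms: 345, 345, 169, 270, 218, 315  ⇒  Σ = 1662
Area = |Σ|/2 = 831.

831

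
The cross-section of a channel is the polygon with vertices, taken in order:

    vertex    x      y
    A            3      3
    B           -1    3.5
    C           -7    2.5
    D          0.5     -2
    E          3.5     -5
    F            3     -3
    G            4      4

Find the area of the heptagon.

Apply the shoelace (surveyor's) formula: 2A = Σ (x_i·y_{i+1} − x_{i+1}·y_i), indices taken mod 7.
A→B: (3)(3.5) − (-1)(3) = 13.5
B→C: (-1)(2.5) − (-7)(3.5) = 22
C→D: (-7)(-2) − (0.5)(2.5) = 12.75
D→E: (0.5)(-5) − (3.5)(-2) = 4.5
E→F: (3.5)(-3) − (3)(-5) = 4.5
F→G: (3)(4) − (4)(-3) = 24
G→A: (4)(3) − (3)(4) = 0
Σ = 81.25
Area = |Σ|/2 = 40.625.

40.625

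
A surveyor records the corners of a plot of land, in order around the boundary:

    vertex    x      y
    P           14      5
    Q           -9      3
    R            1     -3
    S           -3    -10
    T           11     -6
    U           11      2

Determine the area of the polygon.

167.5

Apply Gauss's area formula: 2A = Σ (x_i·y_{i+1} − x_{i+1}·y_i), indices taken mod 6.
Σ = (87) + (24) + (-19) + (128) + (88) + (27) = 335
Area = |Σ|/2 = 167.5.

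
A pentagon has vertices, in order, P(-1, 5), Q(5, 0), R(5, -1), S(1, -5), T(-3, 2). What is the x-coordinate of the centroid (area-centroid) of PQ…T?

0.9

Apply the shoelace formula. First the cross-terms c_i = x_i·y_{i+1} − x_{i+1}·y_i:
  -25, -5, -24, -13, -13  ⇒  2A = -80, A = -40.
Then Σ (x_i + x_{i+1})·c_i = -216, so x̄ = -216 / (6·(-40)) = 0.9.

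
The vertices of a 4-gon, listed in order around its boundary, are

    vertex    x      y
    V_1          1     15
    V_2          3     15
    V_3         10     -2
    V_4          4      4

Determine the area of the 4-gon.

41

Σ = (-30) + (-156) + (48) + (56) = -82
Area = |Σ|/2 = 41.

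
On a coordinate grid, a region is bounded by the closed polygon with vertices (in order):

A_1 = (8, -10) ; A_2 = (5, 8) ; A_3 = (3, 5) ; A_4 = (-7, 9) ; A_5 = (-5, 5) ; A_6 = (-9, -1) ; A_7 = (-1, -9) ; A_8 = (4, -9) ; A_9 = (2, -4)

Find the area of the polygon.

Apply Gauss's area formula: 2A = Σ (x_i·y_{i+1} − x_{i+1}·y_i), indices taken mod 9.
Σ = (114) + (1) + (62) + (10) + (50) + (80) + (45) + (2) + (12) = 376
Area = |Σ|/2 = 188.

188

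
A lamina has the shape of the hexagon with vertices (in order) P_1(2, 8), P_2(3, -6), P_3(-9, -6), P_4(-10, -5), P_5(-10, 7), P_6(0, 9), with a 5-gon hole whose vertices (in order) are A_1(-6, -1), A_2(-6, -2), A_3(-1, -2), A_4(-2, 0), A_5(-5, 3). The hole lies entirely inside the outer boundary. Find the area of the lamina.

Outer boundary:
Σ = (-36) + (-72) + (-15) + (-120) + (-90) + (-18) = -351
Area = |Σ|/2 = 175.5.
Hole:
Σ = (6) + (10) + (-4) + (-6) + (23) = 29
Area = |Σ|/2 = 14.5.
Net area = 175.5 − 14.5 = 161.

161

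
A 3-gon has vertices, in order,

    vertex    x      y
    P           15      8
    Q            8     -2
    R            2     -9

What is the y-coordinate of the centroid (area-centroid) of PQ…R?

-1

Apply the shoelace (surveyor's) formula. First the cross-terms c_i = x_i·y_{i+1} − x_{i+1}·y_i:
  -94, -68, 151  ⇒  2A = -11, A = -5.5.
Then Σ (y_i + y_{i+1})·c_i = 33, so ȳ = 33 / (6·(-5.5)) = -1.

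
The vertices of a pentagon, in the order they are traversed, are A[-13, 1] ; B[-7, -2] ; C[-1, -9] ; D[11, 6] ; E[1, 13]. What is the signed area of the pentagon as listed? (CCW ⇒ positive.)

247

Apply the shoelace formula: 2A = Σ (x_i·y_{i+1} − x_{i+1}·y_i), indices taken mod 5.
Cross-terms: 33, 61, 93, 137, 170  ⇒  Σ = 494
Signed area = Σ/2 = 247 (positive ⇒ counter-clockwise traversal).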